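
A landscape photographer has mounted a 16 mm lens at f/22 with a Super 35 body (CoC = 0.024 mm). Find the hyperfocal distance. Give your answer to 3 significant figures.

Hyperfocal distance H = f²/(N·c) + f = 16²/(22 × 0.024) + 16 = 256/0.528 + 16 ≈ 500.8 mm ≈ 0.501 m.

0.501 m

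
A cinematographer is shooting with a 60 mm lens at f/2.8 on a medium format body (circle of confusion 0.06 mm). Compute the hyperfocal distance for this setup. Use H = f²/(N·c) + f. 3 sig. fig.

Hyperfocal distance H = f²/(N·c) + f = 60²/(2.8 × 0.06) + 60 = 3600/0.168 + 60 ≈ 21488.6 mm ≈ 21.5 m.

21.5 m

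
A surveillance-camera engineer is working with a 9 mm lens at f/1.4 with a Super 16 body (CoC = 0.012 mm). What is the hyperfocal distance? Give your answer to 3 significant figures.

4.83 m

Hyperfocal distance H = f²/(N·c) + f = 9²/(1.4 × 0.012) + 9 = 81/0.0168 + 9 ≈ 4830.4 mm ≈ 4.83 m.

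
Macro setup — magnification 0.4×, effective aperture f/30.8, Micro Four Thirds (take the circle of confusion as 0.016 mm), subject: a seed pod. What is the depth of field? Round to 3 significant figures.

6.16 mm

At magnification m, DoF ≈ 2·N_eff·c/m² = 2 × 30.8 × 0.016 / 0.4² = 0.9856 / 0.16 ≈ 6.16 mm.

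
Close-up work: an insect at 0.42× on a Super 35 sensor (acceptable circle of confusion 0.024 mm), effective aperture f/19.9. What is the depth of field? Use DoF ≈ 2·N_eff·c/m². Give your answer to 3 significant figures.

5.41 mm

At magnification m, DoF ≈ 2·N_eff·c/m² = 2 × 19.9 × 0.024 / 0.42² = 0.9552 / 0.1764 ≈ 5.41 mm.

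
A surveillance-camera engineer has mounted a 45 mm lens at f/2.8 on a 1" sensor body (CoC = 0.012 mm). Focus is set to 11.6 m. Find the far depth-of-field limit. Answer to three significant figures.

14.4 m

Hyperfocal distance H = f²/(N·c) + f = 45²/(2.8 × 0.012) + 45 = 2025/0.0336 + 45 ≈ 60312.9 mm ≈ 60.31 m.
Far limit Df = s·(H − f)/(H − s) = 11600 × (60312.9 − 45) / (60312.9 − 11600) = 11600 × 60267.9 / 48712.9 ≈ 14352 mm ≈ 14.4 m.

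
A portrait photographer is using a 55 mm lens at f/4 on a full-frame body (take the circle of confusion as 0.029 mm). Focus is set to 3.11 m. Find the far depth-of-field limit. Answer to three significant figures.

3.52 m

Hyperfocal distance H = f²/(N·c) + f = 55²/(4 × 0.029) + 55 = 3025/0.116 + 55 ≈ 26132.6 mm ≈ 26.13 m.
Far limit Df = s·(H − f)/(H − s) = 3110 × (26132.6 − 55) / (26132.6 − 3110) = 3110 × 26077.6 / 23022.6 ≈ 3522.7 mm ≈ 3.52 m.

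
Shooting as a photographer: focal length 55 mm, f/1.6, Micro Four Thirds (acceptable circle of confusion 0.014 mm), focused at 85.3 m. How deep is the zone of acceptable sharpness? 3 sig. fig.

Hyperfocal distance H = f²/(N·c) + f = 55²/(1.6 × 0.014) + 55 = 3025/0.0224 + 55 ≈ 135099.6 mm ≈ 135.1 m.
Near limit Dn = s·(H − f)/(H + s − 2f) = 85300 × (135099.6 − 55) / (135099.6 + 85300 − 2 × 55) = 85300 × 135044.6 / 220289.6 ≈ 52292 mm.
Far limit Df = s·(H − f)/(H − s) = 85300 × (135099.6 − 55) / (135099.6 − 85300) = 85300 × 135044.6 / 49799.6 ≈ 231313 mm.
Depth of field = Df − Dn = 231313 − 52292 ≈ 179021 mm ≈ 179 m.

179 m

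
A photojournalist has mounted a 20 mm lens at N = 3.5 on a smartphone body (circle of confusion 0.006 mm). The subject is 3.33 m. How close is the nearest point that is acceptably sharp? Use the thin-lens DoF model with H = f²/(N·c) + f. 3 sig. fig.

Hyperfocal distance H = f²/(N·c) + f = 20²/(3.5 × 0.006) + 20 = 400/0.021 + 20 ≈ 19067.6 mm ≈ 19.07 m.
Near limit Dn = s·(H − f)/(H + s − 2f) = 3330 × (19067.6 − 20) / (19067.6 + 3330 − 2 × 20) = 3330 × 19047.6 / 22357.6 ≈ 2837.0 mm ≈ 2.84 m.

2.84 m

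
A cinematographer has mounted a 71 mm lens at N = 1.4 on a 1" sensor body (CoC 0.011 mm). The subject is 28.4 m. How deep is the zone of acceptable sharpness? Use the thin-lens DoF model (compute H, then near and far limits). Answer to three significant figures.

Hyperfocal distance H = f²/(N·c) + f = 71²/(1.4 × 0.011) + 71 = 5041/0.0154 + 71 ≈ 327408.7 mm ≈ 327.4 m.
Near limit Dn = s·(H − f)/(H + s − 2f) = 28400 × (327408.7 − 71) / (327408.7 + 28400 − 2 × 71) = 28400 × 327337.7 / 355666.7 ≈ 26137.9 mm.
Far limit Df = s·(H − f)/(H − s) = 28400 × (327408.7 − 71) / (327408.7 − 28400) = 28400 × 327337.7 / 299008.7 ≈ 31090.7 mm.
Depth of field = Df − Dn = 31090.7 − 26137.9 ≈ 4952.8 mm ≈ 4.95 m.

4.95 m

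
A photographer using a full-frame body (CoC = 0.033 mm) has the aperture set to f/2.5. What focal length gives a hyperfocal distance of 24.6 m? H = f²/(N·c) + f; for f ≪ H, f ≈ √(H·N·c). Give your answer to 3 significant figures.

From H = f²/(N·c) + f, with f ≪ H: f ≈ √(H·N·c) = √(24600 × 2.5 × 0.033) = √2029.5 ≈ 45.05 mm.
Exact: f² + N·c·f − N·c·H = 0 ⇒ f = (−N·c + √((N·c)² + 4·N·c·H))/2 = (−0.0825 + √8118.0)/2 ≈ 45.009 mm ≈ 45.0 mm.

45.0 mm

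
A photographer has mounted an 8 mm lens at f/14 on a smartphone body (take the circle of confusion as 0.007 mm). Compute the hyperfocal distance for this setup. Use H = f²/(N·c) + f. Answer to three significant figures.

0.661 m

Hyperfocal distance H = f²/(N·c) + f = 8²/(14 × 0.007) + 8 = 64/0.098 + 8 ≈ 661.1 mm ≈ 0.661 m.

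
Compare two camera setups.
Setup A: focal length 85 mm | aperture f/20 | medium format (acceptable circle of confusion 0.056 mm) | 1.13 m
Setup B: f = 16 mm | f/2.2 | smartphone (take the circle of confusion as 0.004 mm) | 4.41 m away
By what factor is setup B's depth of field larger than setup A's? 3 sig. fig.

3.63

Setup A: H = 85²/(20×0.056) + 85 ≈ 6535.9 mm; DoF = Df − Dn = 1348.44 − 972.47 ≈ 375.97 mm.
Setup B: H = 16²/(2.2×0.004) + 16 ≈ 29106.9 mm; DoF = Df − Dn = 5194.6 − 3831.3 ≈ 1363.3 mm.
Ratio = 1363.3 / 375.97 ≈ 3.63.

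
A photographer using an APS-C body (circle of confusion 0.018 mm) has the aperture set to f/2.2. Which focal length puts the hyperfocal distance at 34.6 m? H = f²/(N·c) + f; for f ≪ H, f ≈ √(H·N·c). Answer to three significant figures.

From H = f²/(N·c) + f, with f ≪ H: f ≈ √(H·N·c) = √(34600 × 2.2 × 0.018) = √1370.2 ≈ 37.02 mm.
The +f correction barely moves this — solving exactly, f² + N·c·f − N·c·H = 0 ⇒ f = (−N·c + √((N·c)² + 4·N·c·H))/2 = (−0.0396 + √5480.6)/2 ≈ 36.996 mm, so f ≈ 37.0 mm.

37.0 mm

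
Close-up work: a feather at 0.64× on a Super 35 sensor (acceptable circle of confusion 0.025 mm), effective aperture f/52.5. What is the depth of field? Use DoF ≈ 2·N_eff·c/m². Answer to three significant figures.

6.41 mm

At magnification m, DoF ≈ 2·N_eff·c/m² = 2 × 52.5 × 0.025 / 0.64² = 2.625 / 0.4096 ≈ 6.41 mm.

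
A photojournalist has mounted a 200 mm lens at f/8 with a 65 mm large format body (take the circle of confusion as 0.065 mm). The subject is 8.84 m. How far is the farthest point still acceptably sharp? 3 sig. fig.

Hyperfocal distance H = f²/(N·c) + f = 200²/(8 × 0.065) + 200 = 40000/0.52 + 200 ≈ 77123.1 mm ≈ 77.12 m.
Far limit Df = s·(H − f)/(H − s) = 8840 × (77123.1 − 200) / (77123.1 − 8840) = 8840 × 76923.1 / 68283.1 ≈ 9958.5 mm ≈ 9.96 m.

9.96 m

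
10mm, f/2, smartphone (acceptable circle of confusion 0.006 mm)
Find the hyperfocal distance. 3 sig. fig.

Hyperfocal distance H = f²/(N·c) + f = 10²/(2 × 0.006) + 10 = 100/0.012 + 10 ≈ 8343.3 mm ≈ 8.34 m.

8.34 m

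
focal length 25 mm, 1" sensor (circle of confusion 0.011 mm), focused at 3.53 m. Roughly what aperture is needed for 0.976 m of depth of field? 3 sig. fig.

f/2.20

Write h = H − f = f²/(N·c). The thin-lens limits are Dn = s·h/(h + (s−f)) and Df = s·h/(h − (s−f)), so DoF = Df − Dn = 2·s·(s−f)·h / (h² − (s−f)²).
That is a quadratic in h: DoF·h² − 2·s·(s−f)·h − DoF·(s−f)² = 0 ⇒ h = (s−f)·(s + √(s² + DoF²)) / DoF = 3505 × (3530 + √(3530² + 976²)) / 976 = 3505 × (3530 + 3662.44) / 976 ≈ 25829 mm.
Then N = f²/(c·h) = 25² / (0.011 × 25829) = 625 / 284.12 ≈ 2.20.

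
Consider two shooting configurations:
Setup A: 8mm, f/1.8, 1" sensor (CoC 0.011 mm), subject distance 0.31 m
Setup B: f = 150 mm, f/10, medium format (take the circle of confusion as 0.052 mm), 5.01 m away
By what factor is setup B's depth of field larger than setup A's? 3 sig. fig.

Setup A: H = 8²/(1.8×0.011) + 8 ≈ 3240.3 mm; DoF = Df − Dn = 341.949 − 283.511 ≈ 58.438 mm.
Setup B: H = 150²/(10×0.052) + 150 ≈ 43419.2 mm; DoF = Df − Dn = 5643.9 − 4504.1 ≈ 1139.8 mm.
Ratio = 1139.8 / 58.438 ≈ 19.5.

19.5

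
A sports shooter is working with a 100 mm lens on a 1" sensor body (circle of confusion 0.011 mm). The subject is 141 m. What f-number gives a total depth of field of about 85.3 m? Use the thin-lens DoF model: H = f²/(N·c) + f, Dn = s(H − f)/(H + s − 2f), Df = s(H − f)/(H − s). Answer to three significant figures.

f/1.80

Write h = H − f = f²/(N·c). The thin-lens limits are Dn = s·h/(h + (s−f)) and Df = s·h/(h − (s−f)), so DoF = Df − Dn = 2·s·(s−f)·h / (h² − (s−f)²).
That is a quadratic in h: DoF·h² − 2·s·(s−f)·h − DoF·(s−f)² = 0 ⇒ h = (s−f)·(s + √(s² + DoF²)) / DoF = 140900 × (141000 + √(141000² + 85300²)) / 85300 = 140900 × (141000 + 164794) / 85300 ≈ 505116 mm.
Then N = f²/(c·h) = 100² / (0.011 × 505116) = 10000 / 5556.3 ≈ 1.80.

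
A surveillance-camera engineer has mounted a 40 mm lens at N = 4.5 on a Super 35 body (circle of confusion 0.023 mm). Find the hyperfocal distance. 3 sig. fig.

15.5 m

Hyperfocal distance H = f²/(N·c) + f = 40²/(4.5 × 0.023) + 40 = 1600/0.1035 + 40 ≈ 15498.9 mm ≈ 15.5 m.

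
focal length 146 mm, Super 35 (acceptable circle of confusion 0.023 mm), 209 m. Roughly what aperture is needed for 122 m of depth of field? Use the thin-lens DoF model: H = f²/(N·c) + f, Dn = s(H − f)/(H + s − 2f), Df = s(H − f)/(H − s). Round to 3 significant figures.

f/1.20

Write h = H − f = f²/(N·c). The thin-lens limits are Dn = s·h/(h + (s−f)) and Df = s·h/(h − (s−f)), so DoF = Df − Dn = 2·s·(s−f)·h / (h² − (s−f)²).
That is a quadratic in h: DoF·h² − 2·s·(s−f)·h − DoF·(s−f)² = 0 ⇒ h = (s−f)·(s + √(s² + DoF²)) / DoF = 208854 × (209000 + √(209000² + 122000²)) / 122000 = 208854 × (209000 + 242002) / 122000 ≈ 772079 mm.
Then N = f²/(c·h) = 146² / (0.023 × 772079) = 21316 / 17758 ≈ 1.20.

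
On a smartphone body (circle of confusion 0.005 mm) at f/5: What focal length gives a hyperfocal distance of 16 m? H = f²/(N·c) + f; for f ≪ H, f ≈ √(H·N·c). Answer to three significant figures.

20.0 mm

From H = f²/(N·c) + f, with f ≪ H: f ≈ √(H·N·c) = √(16000 × 5 × 0.005) = √400.00 ≈ 20.00 mm.
The +f correction barely moves this — solving exactly, f² + N·c·f − N·c·H = 0 ⇒ f = (−N·c + √((N·c)² + 4·N·c·H))/2 = (−0.025 + √1600.0)/2 ≈ 19.988 mm, so f ≈ 20.0 mm.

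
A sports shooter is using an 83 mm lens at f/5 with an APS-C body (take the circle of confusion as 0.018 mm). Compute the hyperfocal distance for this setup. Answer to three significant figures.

76.6 m

Hyperfocal distance H = f²/(N·c) + f = 83²/(5 × 0.018) + 83 = 6889/0.09 + 83 ≈ 76627.4 mm ≈ 76.6 m.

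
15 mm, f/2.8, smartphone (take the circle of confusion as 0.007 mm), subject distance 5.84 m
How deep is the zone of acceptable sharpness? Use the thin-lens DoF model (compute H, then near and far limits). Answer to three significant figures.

7.98 m

Hyperfocal distance H = f²/(N·c) + f = 15²/(2.8 × 0.007) + 15 = 225/0.0196 + 15 ≈ 11494.6 mm ≈ 11.49 m.
Near limit Dn = s·(H − f)/(H + s − 2f) = 5840 × (11494.6 − 15) / (11494.6 + 5840 − 2 × 15) = 5840 × 11479.6 / 17304.6 ≈ 3874.2 mm.
Far limit Df = s·(H − f)/(H − s) = 5840 × (11494.6 − 15) / (11494.6 − 5840) = 5840 × 11479.6 / 5654.6 ≈ 11856.0 mm.
Depth of field = Df − Dn = 11856.0 − 3874.2 ≈ 7981.8 mm ≈ 7.98 m.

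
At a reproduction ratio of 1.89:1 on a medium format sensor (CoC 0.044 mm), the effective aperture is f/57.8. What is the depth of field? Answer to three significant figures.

At magnification m, DoF ≈ 2·N_eff·c/m² = 2 × 57.8 × 0.044 / 1.89² = 5.086 / 3.572 ≈ 1.42 mm.

1.42 mm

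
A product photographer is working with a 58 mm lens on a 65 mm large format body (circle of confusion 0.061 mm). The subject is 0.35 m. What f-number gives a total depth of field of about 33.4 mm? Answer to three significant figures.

f/8.99

Write h = H − f = f²/(N·c). The thin-lens limits are Dn = s·h/(h + (s−f)) and Df = s·h/(h − (s−f)), so DoF = Df − Dn = 2·s·(s−f)·h / (h² − (s−f)²).
That is a quadratic in h: DoF·h² − 2·s·(s−f)·h − DoF·(s−f)² = 0 ⇒ h = (s−f)·(s + √(s² + DoF²)) / DoF = 292 × (350 + √(350² + 33.4²)) / 33.4 = 292 × (350 + 351.590) / 33.4 ≈ 6133.7 mm.
Then N = f²/(c·h) = 58² / (0.061 × 6133.7) = 3364 / 374.15 ≈ 8.99.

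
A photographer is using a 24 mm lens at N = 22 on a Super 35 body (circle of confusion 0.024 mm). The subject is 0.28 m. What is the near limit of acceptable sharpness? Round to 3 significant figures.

227 mm

Hyperfocal distance H = f²/(N·c) + f = 24²/(22 × 0.024) + 24 = 576/0.528 + 24 ≈ 1114.9 mm ≈ 1.115 m.
Near limit Dn = s·(H − f)/(H + s − 2f) = 280 × (1114.9 − 24) / (1114.9 + 280 − 2 × 24) = 280 × 1090.9 / 1346.9 ≈ 226.78 mm.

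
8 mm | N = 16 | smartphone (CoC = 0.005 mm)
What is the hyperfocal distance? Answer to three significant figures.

Hyperfocal distance H = f²/(N·c) + f = 8²/(16 × 0.005) + 8 = 64/0.08 + 8 ≈ 808.0 mm ≈ 0.808 m.

0.808 m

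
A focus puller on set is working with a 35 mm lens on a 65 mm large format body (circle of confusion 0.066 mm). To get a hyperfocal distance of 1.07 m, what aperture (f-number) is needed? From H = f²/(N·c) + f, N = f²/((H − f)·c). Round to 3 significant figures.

Rearrange H = f²/(N·c) + f for N: N = f² / ((H − f)·c).
N = 35² / ((1070 − 35) × 0.066) = 1225 / 68.31 ≈ 17.9.

f/17.9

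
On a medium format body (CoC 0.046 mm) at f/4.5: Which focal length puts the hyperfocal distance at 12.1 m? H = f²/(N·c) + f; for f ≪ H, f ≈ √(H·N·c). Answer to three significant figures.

From H = f²/(N·c) + f, with f ≪ H: f ≈ √(H·N·c) = √(12100 × 4.5 × 0.046) = √2504.7 ≈ 50.05 mm.
Exact: f² + N·c·f − N·c·H = 0 ⇒ f = (−N·c + √((N·c)² + 4·N·c·H))/2 = (−0.207 + √10019)/2 ≈ 49.944 mm ≈ 49.9 mm.

49.9 mm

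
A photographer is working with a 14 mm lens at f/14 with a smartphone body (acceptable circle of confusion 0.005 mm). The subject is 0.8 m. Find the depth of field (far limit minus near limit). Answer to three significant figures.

Hyperfocal distance H = f²/(N·c) + f = 14²/(14 × 0.005) + 14 = 196/0.07 + 14 ≈ 2814.0 mm ≈ 2.814 m.
Near limit Dn = s·(H − f)/(H + s − 2f) = 800 × (2814.0 − 14) / (2814.0 + 800 − 2 × 14) = 800 × 2800.0 / 3586.0 ≈ 624.65 mm.
Far limit Df = s·(H − f)/(H − s) = 800 × (2814.0 − 14) / (2814.0 − 800) = 800 × 2800.0 / 2014.0 ≈ 1112.21 mm.
Depth of field = Df − Dn = 1112.21 − 624.65 ≈ 487.56 mm.

488 mm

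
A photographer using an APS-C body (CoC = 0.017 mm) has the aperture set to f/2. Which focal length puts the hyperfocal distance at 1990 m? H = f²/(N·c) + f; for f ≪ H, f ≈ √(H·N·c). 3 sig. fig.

From H = f²/(N·c) + f, with f ≪ H: f ≈ √(H·N·c) = √(1990000 × 2 × 0.017) = √67660 ≈ 260.1 mm.
The +f correction barely moves this — solving exactly, f² + N·c·f − N·c·H = 0 ⇒ f = (−N·c + √((N·c)² + 4·N·c·H))/2 = (−0.034 + √270640)/2 ≈ 260.10 mm, so f ≈ 260 mm.

260 mm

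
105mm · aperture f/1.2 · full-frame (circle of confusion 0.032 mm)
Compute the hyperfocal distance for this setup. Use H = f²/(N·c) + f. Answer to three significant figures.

287 m

Hyperfocal distance H = f²/(N·c) + f = 105²/(1.2 × 0.032) + 105 = 11025/0.0384 + 105 ≈ 287214.4 mm ≈ 287 m.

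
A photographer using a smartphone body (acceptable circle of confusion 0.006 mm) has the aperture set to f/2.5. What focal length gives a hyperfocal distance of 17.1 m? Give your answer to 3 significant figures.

From H = f²/(N·c) + f, with f ≪ H: f ≈ √(H·N·c) = √(17100 × 2.5 × 0.006) = √256.50 ≈ 16.02 mm.
The +f correction barely moves this — solving exactly, f² + N·c·f − N·c·H = 0 ⇒ f = (−N·c + √((N·c)² + 4·N·c·H))/2 = (−0.015 + √1026.0)/2 ≈ 16.008 mm, so f ≈ 16.0 mm.

16.0 mm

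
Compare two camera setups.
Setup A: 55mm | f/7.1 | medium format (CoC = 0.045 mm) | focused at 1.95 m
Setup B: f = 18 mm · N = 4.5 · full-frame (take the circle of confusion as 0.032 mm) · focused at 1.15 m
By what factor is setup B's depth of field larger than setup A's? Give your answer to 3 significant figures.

1.91

Setup A: H = 55²/(7.1×0.045) + 55 ≈ 9522.9 mm; DoF = Df − Dn = 2437.96 − 1624.80 ≈ 813.16 mm.
Setup B: H = 18²/(4.5×0.032) + 18 ≈ 2268.0 mm; DoF = Df − Dn = 2314.4 − 765.1 ≈ 1549.3 mm.
Ratio = 1549.3 / 813.16 ≈ 1.91.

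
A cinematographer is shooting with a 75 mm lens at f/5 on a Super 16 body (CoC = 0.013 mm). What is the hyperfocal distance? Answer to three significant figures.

86.6 m

Hyperfocal distance H = f²/(N·c) + f = 75²/(5 × 0.013) + 75 = 5625/0.065 + 75 ≈ 86613.5 mm ≈ 86.6 m.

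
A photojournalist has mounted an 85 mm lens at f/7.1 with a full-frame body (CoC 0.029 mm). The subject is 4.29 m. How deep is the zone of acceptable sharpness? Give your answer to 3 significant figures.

1.04 m

Hyperfocal distance H = f²/(N·c) + f = 85²/(7.1 × 0.029) + 85 = 7225/0.2059 + 85 ≈ 35174.8 mm ≈ 35.17 m.
Near limit Dn = s·(H − f)/(H + s − 2f) = 4290 × (35174.8 − 85) / (35174.8 + 4290 − 2 × 85) = 4290 × 35089.8 / 39294.8 ≈ 3830.9 mm.
Far limit Df = s·(H − f)/(H − s) = 4290 × (35174.8 − 85) / (35174.8 − 4290) = 4290 × 35089.8 / 30884.8 ≈ 4874.1 mm.
Depth of field = Df − Dn = 4874.1 − 3830.9 ≈ 1043.2 mm ≈ 1.04 m.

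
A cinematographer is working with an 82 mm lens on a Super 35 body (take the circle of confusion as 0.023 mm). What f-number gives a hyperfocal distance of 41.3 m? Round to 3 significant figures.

f/7.09

Rearrange H = f²/(N·c) + f for N: N = f² / ((H − f)·c).
N = 82² / ((41300 − 82) × 0.023) = 6724 / 948.0 ≈ 7.09.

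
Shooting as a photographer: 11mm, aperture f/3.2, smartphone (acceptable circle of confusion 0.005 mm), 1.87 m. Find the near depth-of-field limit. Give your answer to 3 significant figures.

1.50 m

Hyperfocal distance H = f²/(N·c) + f = 11²/(3.2 × 0.005) + 11 = 121/0.016 + 11 ≈ 7573.5 mm ≈ 7.574 m.
Near limit Dn = s·(H − f)/(H + s − 2f) = 1870 × (7573.5 − 11) / (7573.5 + 1870 − 2 × 11) = 1870 × 7562.5 / 9421.5 ≈ 1501.0 mm ≈ 1.50 m.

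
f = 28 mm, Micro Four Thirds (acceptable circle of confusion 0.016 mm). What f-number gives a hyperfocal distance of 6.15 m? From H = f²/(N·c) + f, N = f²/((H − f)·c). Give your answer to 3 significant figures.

f/8

Rearrange H = f²/(N·c) + f for N: N = f² / ((H − f)·c).
N = 28² / ((6150 − 28) × 0.016) = 784 / 97.95 ≈ 8.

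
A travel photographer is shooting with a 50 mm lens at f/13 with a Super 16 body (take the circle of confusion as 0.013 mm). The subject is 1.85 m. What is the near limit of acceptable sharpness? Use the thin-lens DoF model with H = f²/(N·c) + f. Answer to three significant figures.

Hyperfocal distance H = f²/(N·c) + f = 50²/(13 × 0.013) + 50 = 2500/0.169 + 50 ≈ 14842.9 mm ≈ 14.84 m.
Near limit Dn = s·(H − f)/(H + s − 2f) = 1850 × (14842.9 − 50) / (14842.9 + 1850 − 2 × 50) = 1850 × 14792.9 / 16592.9 ≈ 1649.3 mm ≈ 1.65 m.

1.65 m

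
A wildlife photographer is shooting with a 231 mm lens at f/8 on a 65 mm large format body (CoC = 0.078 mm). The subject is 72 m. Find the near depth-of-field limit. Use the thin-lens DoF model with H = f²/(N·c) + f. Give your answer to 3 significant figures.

39.1 m

Hyperfocal distance H = f²/(N·c) + f = 231²/(8 × 0.078) + 231 = 53361/0.624 + 231 ≈ 85745.4 mm ≈ 85.75 m.
Near limit Dn = s·(H − f)/(H + s − 2f) = 72000 × (85745.4 − 231) / (85745.4 + 72000 − 2 × 231) = 72000 × 85514.4 / 157283.4 ≈ 39146 mm ≈ 39.1 m.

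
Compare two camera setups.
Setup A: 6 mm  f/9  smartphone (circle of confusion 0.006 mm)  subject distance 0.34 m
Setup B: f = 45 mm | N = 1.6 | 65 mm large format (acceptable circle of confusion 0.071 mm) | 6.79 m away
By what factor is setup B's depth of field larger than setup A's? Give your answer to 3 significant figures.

Setup A: H = 6²/(9×0.006) + 6 ≈ 672.7 mm; DoF = Df − Dn = 681.36 − 226.52 ≈ 454.84 mm.
Setup B: H = 45²/(1.6×0.071) + 45 ≈ 17870.7 mm; DoF = Df − Dn = 10923.2 − 4926.1 ≈ 5997.1 mm.
Ratio = 5997.1 / 454.84 ≈ 13.2.

13.2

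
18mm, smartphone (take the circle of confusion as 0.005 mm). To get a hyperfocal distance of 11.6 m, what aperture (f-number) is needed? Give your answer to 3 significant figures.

Rearrange H = f²/(N·c) + f for N: N = f² / ((H − f)·c).
N = 18² / ((11600 − 18) × 0.005) = 324 / 57.91 ≈ 5.59.

f/5.59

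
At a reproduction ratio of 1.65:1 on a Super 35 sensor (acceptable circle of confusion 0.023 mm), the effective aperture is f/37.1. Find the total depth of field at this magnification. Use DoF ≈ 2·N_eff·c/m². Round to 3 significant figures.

At magnification m, DoF ≈ 2·N_eff·c/m² = 2 × 37.1 × 0.023 / 1.65² = 1.707 / 2.722 ≈ 0.627 mm.

0.627 mm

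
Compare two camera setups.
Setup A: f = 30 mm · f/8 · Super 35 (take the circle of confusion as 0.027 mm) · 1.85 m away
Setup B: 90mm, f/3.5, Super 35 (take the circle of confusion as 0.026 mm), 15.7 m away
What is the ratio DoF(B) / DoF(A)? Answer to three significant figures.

2.84

Setup A: H = 30²/(8×0.027) + 30 ≈ 4196.7 mm; DoF = Df − Dn = 3284.8 − 1287.6 ≈ 1997.2 mm.
Setup B: H = 90²/(3.5×0.026) + 90 ≈ 89101.0 mm; DoF = Df − Dn = 19038.9 − 13357.5 ≈ 5681.4 mm.
Ratio = 5681.4 / 1997.2 ≈ 2.84.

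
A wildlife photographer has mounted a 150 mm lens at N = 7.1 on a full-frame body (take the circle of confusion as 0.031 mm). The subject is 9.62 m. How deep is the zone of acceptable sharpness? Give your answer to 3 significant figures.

1.80 m

Hyperfocal distance H = f²/(N·c) + f = 150²/(7.1 × 0.031) + 150 = 22500/0.2201 + 150 ≈ 102376.3 mm ≈ 102.4 m.
Near limit Dn = s·(H − f)/(H + s − 2f) = 9620 × (102376.3 − 150) / (102376.3 + 9620 − 2 × 150) = 9620 × 102226.3 / 111696.3 ≈ 8804.4 mm.
Far limit Df = s·(H − f)/(H − s) = 9620 × (102376.3 − 150) / (102376.3 − 9620) = 9620 × 102226.3 / 92756.3 ≈ 10602.2 mm.
Depth of field = Df − Dn = 10602.2 − 8804.4 ≈ 1797.8 mm ≈ 1.80 m.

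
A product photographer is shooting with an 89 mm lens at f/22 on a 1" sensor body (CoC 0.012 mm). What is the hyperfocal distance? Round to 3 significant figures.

Hyperfocal distance H = f²/(N·c) + f = 89²/(22 × 0.012) + 89 = 7921/0.264 + 89 ≈ 30092.8 mm ≈ 30.1 m.

30.1 m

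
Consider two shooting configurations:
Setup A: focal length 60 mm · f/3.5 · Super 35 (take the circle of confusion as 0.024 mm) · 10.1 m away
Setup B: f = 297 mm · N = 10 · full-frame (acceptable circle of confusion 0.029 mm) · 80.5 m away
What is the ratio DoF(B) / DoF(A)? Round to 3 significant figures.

Setup A: H = 60²/(3.5×0.024) + 60 ≈ 42917.1 mm; DoF = Df − Dn = 13190.0 − 8183.0 ≈ 5007.0 mm.
Setup B: H = 297²/(10×0.029) + 297 ≈ 304466.0 mm; DoF = Df − Dn = 109327 − 63703 ≈ 45624 mm.
Ratio = 45624 / 5007.0 ≈ 9.11.

9.11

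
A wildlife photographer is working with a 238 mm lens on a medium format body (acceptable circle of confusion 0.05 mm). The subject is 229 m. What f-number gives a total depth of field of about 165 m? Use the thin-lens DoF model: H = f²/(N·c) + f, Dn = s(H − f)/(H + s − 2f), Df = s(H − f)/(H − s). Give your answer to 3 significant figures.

f/1.60

Write h = H − f = f²/(N·c). The thin-lens limits are Dn = s·h/(h + (s−f)) and Df = s·h/(h − (s−f)), so DoF = Df − Dn = 2·s·(s−f)·h / (h² − (s−f)²).
That is a quadratic in h: DoF·h² − 2·s·(s−f)·h − DoF·(s−f)² = 0 ⇒ h = (s−f)·(s + √(s² + DoF²)) / DoF = 228762 × (229000 + √(229000² + 165000²)) / 165000 = 228762 × (229000 + 282252) / 165000 ≈ 708818 mm.
Then N = f²/(c·h) = 238² / (0.05 × 708818) = 56644 / 35441 ≈ 1.60.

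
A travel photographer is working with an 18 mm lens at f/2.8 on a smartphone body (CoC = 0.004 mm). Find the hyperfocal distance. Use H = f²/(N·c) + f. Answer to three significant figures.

Hyperfocal distance H = f²/(N·c) + f = 18²/(2.8 × 0.004) + 18 = 324/0.0112 + 18 ≈ 28946.6 mm ≈ 28.9 m.

28.9 m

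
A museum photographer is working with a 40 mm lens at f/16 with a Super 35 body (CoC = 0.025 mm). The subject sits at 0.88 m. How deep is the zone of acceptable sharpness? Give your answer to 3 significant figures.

Hyperfocal distance H = f²/(N·c) + f = 40²/(16 × 0.025) + 40 = 1600/0.4 + 40 ≈ 4040.0 mm ≈ 4.040 m.
Near limit Dn = s·(H − f)/(H + s − 2f) = 880 × (4040.0 − 40) / (4040.0 + 880 − 2 × 40) = 880 × 4000.0 / 4840.0 ≈ 727.27 mm.
Far limit Df = s·(H − f)/(H − s) = 880 × (4040.0 − 40) / (4040.0 − 880) = 880 × 4000.0 / 3160.0 ≈ 1113.92 mm.
Depth of field = Df − Dn = 1113.92 − 727.27 ≈ 386.65 mm.

387 mm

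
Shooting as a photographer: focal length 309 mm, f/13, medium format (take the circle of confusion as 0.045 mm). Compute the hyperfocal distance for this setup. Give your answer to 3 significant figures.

164 m

Hyperfocal distance H = f²/(N·c) + f = 309²/(13 × 0.045) + 309 = 95481/0.585 + 309 ≈ 163524.4 mm ≈ 164 m.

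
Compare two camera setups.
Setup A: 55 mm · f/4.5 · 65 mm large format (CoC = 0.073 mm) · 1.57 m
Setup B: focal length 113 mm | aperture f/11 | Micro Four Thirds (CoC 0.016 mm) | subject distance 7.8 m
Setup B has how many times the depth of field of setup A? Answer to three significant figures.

Setup A: H = 55²/(4.5×0.073) + 55 ≈ 9263.5 mm; DoF = Df − Dn = 1879.16 − 1348.19 ≈ 530.97 mm.
Setup B: H = 113²/(11×0.016) + 113 ≈ 72664.1 mm; DoF = Df − Dn = 8724.4 − 7052.7 ≈ 1671.7 mm.
Ratio = 1671.7 / 530.97 ≈ 3.15.

3.15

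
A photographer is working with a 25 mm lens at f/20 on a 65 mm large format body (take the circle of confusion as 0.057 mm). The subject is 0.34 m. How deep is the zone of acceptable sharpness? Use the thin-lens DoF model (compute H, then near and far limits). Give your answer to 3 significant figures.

0.583 m

Hyperfocal distance H = f²/(N·c) + f = 25²/(20 × 0.057) + 25 = 625/1.14 + 25 ≈ 573.2 mm ≈ 0.573 m.
Near limit Dn = s·(H − f)/(H + s − 2f) = 340 × (573.2 − 25) / (573.2 + 340 − 2 × 25) = 340 × 548.2 / 863.2 ≈ 215.93 mm.
Far limit Df = s·(H − f)/(H − s) = 340 × (573.2 − 25) / (573.2 − 340) = 340 × 548.2 / 233.2 ≈ 799.17 mm.
Depth of field = Df − Dn = 799.17 − 215.93 ≈ 583.24 mm ≈ 0.583 m.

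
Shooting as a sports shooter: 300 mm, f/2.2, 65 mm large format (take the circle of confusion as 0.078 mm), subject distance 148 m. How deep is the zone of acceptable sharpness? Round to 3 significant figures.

Hyperfocal distance H = f²/(N·c) + f = 300²/(2.2 × 0.078) + 300 = 90000/0.1716 + 300 ≈ 524775.5 mm ≈ 524.8 m.
Near limit Dn = s·(H − f)/(H + s − 2f) = 148000 × (524775.5 − 300) / (524775.5 + 148000 − 2 × 300) = 148000 × 524475.5 / 672175.5 ≈ 115479 mm.
Far limit Df = s·(H − f)/(H − s) = 148000 × (524775.5 − 300) / (524775.5 − 148000) = 148000 × 524475.5 / 376775.5 ≈ 206018 mm.
Depth of field = Df − Dn = 206018 − 115479 ≈ 90539 mm ≈ 90.5 m.

90.5 m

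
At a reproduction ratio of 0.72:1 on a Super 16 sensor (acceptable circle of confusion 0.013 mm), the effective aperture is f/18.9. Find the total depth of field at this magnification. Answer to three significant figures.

At magnification m, DoF ≈ 2·N_eff·c/m² = 2 × 18.9 × 0.013 / 0.72² = 0.4914 / 0.5184 ≈ 0.948 mm.

0.948 mm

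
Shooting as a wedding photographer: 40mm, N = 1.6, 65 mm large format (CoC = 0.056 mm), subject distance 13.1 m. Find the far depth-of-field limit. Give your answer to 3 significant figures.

48.8 m

Hyperfocal distance H = f²/(N·c) + f = 40²/(1.6 × 0.056) + 40 = 1600/0.0896 + 40 ≈ 17897.1 mm ≈ 17.90 m.
Far limit Df = s·(H − f)/(H − s) = 13100 × (17897.1 − 40) / (17897.1 − 13100) = 13100 × 17857.1 / 4797.1 ≈ 48764 mm ≈ 48.8 m.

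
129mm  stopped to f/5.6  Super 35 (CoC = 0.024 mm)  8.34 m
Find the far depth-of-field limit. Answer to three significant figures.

8.93 m

Hyperfocal distance H = f²/(N·c) + f = 129²/(5.6 × 0.024) + 129 = 16641/0.1344 + 129 ≈ 123946.0 mm ≈ 123.9 m.
Far limit Df = s·(H − f)/(H − s) = 8340 × (123946.0 − 129) / (123946.0 − 8340) = 8340 × 123817.0 / 115606.0 ≈ 8932.4 mm ≈ 8.93 m.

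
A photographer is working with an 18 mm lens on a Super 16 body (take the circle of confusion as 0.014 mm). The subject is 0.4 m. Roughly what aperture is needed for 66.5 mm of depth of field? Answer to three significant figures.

Write h = H − f = f²/(N·c). The thin-lens limits are Dn = s·h/(h + (s−f)) and Df = s·h/(h − (s−f)), so DoF = Df − Dn = 2·s·(s−f)·h / (h² − (s−f)²).
That is a quadratic in h: DoF·h² − 2·s·(s−f)·h − DoF·(s−f)² = 0 ⇒ h = (s−f)·(s + √(s² + DoF²)) / DoF = 382 × (400 + √(400² + 66.5²)) / 66.5 = 382 × (400 + 405.490) / 66.5 ≈ 4627.0 mm.
Then N = f²/(c·h) = 18² / (0.014 × 4627.0) = 324 / 64.778 ≈ 5.

f/5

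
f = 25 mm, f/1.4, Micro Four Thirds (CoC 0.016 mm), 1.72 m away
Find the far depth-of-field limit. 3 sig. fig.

Hyperfocal distance H = f²/(N·c) + f = 25²/(1.4 × 0.016) + 25 = 625/0.0224 + 25 ≈ 27926.8 mm ≈ 27.93 m.
Far limit Df = s·(H − f)/(H − s) = 1720 × (27926.8 − 25) / (27926.8 − 1720) = 1720 × 27901.8 / 26206.8 ≈ 1831.2 mm ≈ 1.83 m.

1.83 m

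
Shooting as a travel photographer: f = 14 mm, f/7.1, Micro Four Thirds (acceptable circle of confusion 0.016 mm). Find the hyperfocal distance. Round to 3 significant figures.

Hyperfocal distance H = f²/(N·c) + f = 14²/(7.1 × 0.016) + 14 = 196/0.1136 + 14 ≈ 1739.4 mm ≈ 1.74 m.

1.74 m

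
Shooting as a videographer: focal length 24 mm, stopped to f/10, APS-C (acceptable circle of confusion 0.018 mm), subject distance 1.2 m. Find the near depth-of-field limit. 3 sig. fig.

0.878 m

Hyperfocal distance H = f²/(N·c) + f = 24²/(10 × 0.018) + 24 = 576/0.18 + 24 ≈ 3224.0 mm ≈ 3.224 m.
Near limit Dn = s·(H − f)/(H + s − 2f) = 1200 × (3224.0 − 24) / (3224.0 + 1200 − 2 × 24) = 1200 × 3200.0 / 4376.0 ≈ 877.51 mm ≈ 0.878 m.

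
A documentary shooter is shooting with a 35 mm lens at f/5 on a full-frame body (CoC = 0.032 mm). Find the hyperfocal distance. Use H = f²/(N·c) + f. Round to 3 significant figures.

Hyperfocal distance H = f²/(N·c) + f = 35²/(5 × 0.032) + 35 = 1225/0.16 + 35 ≈ 7691.2 mm ≈ 7.69 m.

7.69 m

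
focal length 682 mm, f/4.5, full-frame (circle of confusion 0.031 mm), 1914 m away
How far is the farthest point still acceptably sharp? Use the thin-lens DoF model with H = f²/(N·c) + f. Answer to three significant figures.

Hyperfocal distance H = f²/(N·c) + f = 682²/(4.5 × 0.031) + 682 = 465124/0.1395 + 682 ≈ 3334904.2 mm ≈ 3335 m.
Far limit Df = s·(H − f)/(H − s) = 1914000 × (3334904.2 − 682) / (3334904.2 − 1914000) = 1914000 × 3334222.2 / 1420904.2 ≈ 4491296 mm ≈ 4490 m.

4490 m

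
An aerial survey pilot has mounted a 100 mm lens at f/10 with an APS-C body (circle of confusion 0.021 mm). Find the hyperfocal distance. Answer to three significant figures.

47.7 m

Hyperfocal distance H = f²/(N·c) + f = 100²/(10 × 0.021) + 100 = 10000/0.21 + 100 ≈ 47719.0 mm ≈ 47.7 m.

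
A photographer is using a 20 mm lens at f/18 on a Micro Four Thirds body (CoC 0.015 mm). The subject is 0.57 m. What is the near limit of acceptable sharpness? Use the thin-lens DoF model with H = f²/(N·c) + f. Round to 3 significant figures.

416 mm

Hyperfocal distance H = f²/(N·c) + f = 20²/(18 × 0.015) + 20 = 400/0.27 + 20 ≈ 1501.5 mm ≈ 1.501 m.
Near limit Dn = s·(H − f)/(H + s − 2f) = 570 × (1501.5 − 20) / (1501.5 + 570 − 2 × 20) = 570 × 1481.5 / 2031.5 ≈ 415.68 mm.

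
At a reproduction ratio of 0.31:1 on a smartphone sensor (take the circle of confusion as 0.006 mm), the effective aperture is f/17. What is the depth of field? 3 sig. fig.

At magnification m, DoF ≈ 2·N_eff·c/m² = 2 × 17 × 0.006 / 0.31² = 0.204 / 0.0961 ≈ 2.12 mm.

2.12 mm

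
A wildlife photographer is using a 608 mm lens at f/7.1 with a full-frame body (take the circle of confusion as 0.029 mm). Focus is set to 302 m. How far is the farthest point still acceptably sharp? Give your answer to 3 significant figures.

Hyperfocal distance H = f²/(N·c) + f = 608²/(7.1 × 0.029) + 608 = 369664/0.2059 + 608 ≈ 1795965.0 mm ≈ 1796 m.
Far limit Df = s·(H − f)/(H − s) = 302000 × (1795965.0 − 608) / (1795965.0 − 302000) = 302000 × 1795357.0 / 1493965.0 ≈ 362925 mm ≈ 363 m.

363 m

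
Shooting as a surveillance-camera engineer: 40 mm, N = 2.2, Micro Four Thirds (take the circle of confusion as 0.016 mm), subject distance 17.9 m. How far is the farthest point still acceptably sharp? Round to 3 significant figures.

Hyperfocal distance H = f²/(N·c) + f = 40²/(2.2 × 0.016) + 40 = 1600/0.0352 + 40 ≈ 45494.5 mm ≈ 45.49 m.
Far limit Df = s·(H − f)/(H − s) = 17900 × (45494.5 − 40) / (45494.5 − 17900) = 17900 × 45454.5 / 27594.5 ≈ 29485 mm ≈ 29.5 m.

29.5 m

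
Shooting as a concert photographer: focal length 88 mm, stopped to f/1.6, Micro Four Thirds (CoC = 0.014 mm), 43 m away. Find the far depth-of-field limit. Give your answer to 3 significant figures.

49.1 m

Hyperfocal distance H = f²/(N·c) + f = 88²/(1.6 × 0.014) + 88 = 7744/0.0224 + 88 ≈ 345802.3 mm ≈ 345.8 m.
Far limit Df = s·(H − f)/(H − s) = 43000 × (345802.3 − 88) / (345802.3 − 43000) = 43000 × 345714.3 / 302802.3 ≈ 49094 mm ≈ 49.1 m.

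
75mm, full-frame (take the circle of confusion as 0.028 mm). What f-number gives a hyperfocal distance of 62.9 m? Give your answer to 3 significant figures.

f/3.20

Rearrange H = f²/(N·c) + f for N: N = f² / ((H − f)·c).
N = 75² / ((62900 − 75) × 0.028) = 5625 / 1759 ≈ 3.20.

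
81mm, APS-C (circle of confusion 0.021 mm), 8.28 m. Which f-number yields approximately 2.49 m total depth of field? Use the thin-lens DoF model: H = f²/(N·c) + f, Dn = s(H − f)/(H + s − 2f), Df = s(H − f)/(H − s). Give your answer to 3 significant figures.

Write h = H − f = f²/(N·c). The thin-lens limits are Dn = s·h/(h + (s−f)) and Df = s·h/(h − (s−f)), so DoF = Df − Dn = 2·s·(s−f)·h / (h² − (s−f)²).
That is a quadratic in h: DoF·h² − 2·s·(s−f)·h − DoF·(s−f)² = 0 ⇒ h = (s−f)·(s + √(s² + DoF²)) / DoF = 8199 × (8280 + √(8280² + 2490²)) / 2490 = 8199 × (8280 + 8646.30) / 2490 ≈ 55734 mm.
Then N = f²/(c·h) = 81² / (0.021 × 55734) = 6561 / 1170.4 ≈ 5.61.

f/5.61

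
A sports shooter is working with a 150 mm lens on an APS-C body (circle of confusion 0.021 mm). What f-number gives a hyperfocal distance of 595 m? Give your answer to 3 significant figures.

Rearrange H = f²/(N·c) + f for N: N = f² / ((H − f)·c).
N = 150² / ((595000 − 150) × 0.021) = 22500 / 12492 ≈ 1.80.

f/1.80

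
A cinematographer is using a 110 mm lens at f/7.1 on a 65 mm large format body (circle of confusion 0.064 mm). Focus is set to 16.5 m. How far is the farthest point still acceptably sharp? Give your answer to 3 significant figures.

42.9 m

Hyperfocal distance H = f²/(N·c) + f = 110²/(7.1 × 0.064) + 110 = 12100/0.4544 + 110 ≈ 26738.5 mm ≈ 26.74 m.
Far limit Df = s·(H − f)/(H − s) = 16500 × (26738.5 − 110) / (26738.5 − 16500) = 16500 × 26628.5 / 10238.5 ≈ 42913 mm ≈ 42.9 m.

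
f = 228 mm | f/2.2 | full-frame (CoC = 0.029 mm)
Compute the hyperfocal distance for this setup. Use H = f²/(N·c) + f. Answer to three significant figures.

Hyperfocal distance H = f²/(N·c) + f = 228²/(2.2 × 0.029) + 228 = 51984/0.0638 + 228 ≈ 815024.2 mm ≈ 815 m.

815 m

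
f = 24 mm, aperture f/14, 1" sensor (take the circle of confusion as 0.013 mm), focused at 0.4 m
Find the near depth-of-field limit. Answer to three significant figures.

Hyperfocal distance H = f²/(N·c) + f = 24²/(14 × 0.013) + 24 = 576/0.182 + 24 ≈ 3188.8 mm ≈ 3.189 m.
Near limit Dn = s·(H − f)/(H + s − 2f) = 400 × (3188.8 − 24) / (3188.8 + 400 − 2 × 24) = 400 × 3164.8 / 3540.8 ≈ 357.52 mm.

358 mm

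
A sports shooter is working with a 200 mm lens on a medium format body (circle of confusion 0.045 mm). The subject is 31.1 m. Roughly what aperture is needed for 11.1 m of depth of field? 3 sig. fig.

Write h = H − f = f²/(N·c). The thin-lens limits are Dn = s·h/(h + (s−f)) and Df = s·h/(h − (s−f)), so DoF = Df − Dn = 2·s·(s−f)·h / (h² − (s−f)²).
That is a quadratic in h: DoF·h² − 2·s·(s−f)·h − DoF·(s−f)² = 0 ⇒ h = (s−f)·(s + √(s² + DoF²)) / DoF = 30900 × (31100 + √(31100² + 11100²)) / 11100 = 30900 × (31100 + 33021.5) / 11100 ≈ 178500 mm.
Then N = f²/(c·h) = 200² / (0.045 × 178500) = 40000 / 8032.5 ≈ 4.98.

f/4.98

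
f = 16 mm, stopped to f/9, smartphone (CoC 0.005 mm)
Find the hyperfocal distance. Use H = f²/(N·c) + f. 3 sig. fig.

Hyperfocal distance H = f²/(N·c) + f = 16²/(9 × 0.005) + 16 = 256/0.045 + 16 ≈ 5704.9 mm ≈ 5.70 m.

5.70 m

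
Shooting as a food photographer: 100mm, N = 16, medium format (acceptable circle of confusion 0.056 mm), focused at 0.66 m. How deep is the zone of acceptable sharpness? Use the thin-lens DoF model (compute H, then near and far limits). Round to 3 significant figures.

Hyperfocal distance H = f²/(N·c) + f = 100²/(16 × 0.056) + 100 = 10000/0.896 + 100 ≈ 11260.7 mm ≈ 11.26 m.
Near limit Dn = s·(H − f)/(H + s − 2f) = 660 × (11260.7 − 100) / (11260.7 + 660 − 2 × 100) = 660 × 11160.7 / 11720.7 ≈ 628.466 mm.
Far limit Df = s·(H − f)/(H − s) = 660 × (11260.7 − 100) / (11260.7 − 660) = 660 × 11160.7 / 10600.7 ≈ 694.866 mm.
Depth of field = Df − Dn = 694.866 − 628.466 ≈ 66.400 mm.

66.4 mm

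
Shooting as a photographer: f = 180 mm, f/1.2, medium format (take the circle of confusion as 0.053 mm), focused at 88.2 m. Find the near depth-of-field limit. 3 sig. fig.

75.2 m

Hyperfocal distance H = f²/(N·c) + f = 180²/(1.2 × 0.053) + 180 = 32400/0.0636 + 180 ≈ 509614.0 mm ≈ 509.6 m.
Near limit Dn = s·(H − f)/(H + s − 2f) = 88200 × (509614.0 − 180) / (509614.0 + 88200 − 2 × 180) = 88200 × 509434.0 / 597454.0 ≈ 75206 mm ≈ 75.2 m.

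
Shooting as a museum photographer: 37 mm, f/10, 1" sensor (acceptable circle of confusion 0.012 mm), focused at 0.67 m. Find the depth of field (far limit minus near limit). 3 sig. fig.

Hyperfocal distance H = f²/(N·c) + f = 37²/(10 × 0.012) + 37 = 1369/0.12 + 37 ≈ 11445.3 mm ≈ 11.45 m.
Near limit Dn = s·(H − f)/(H + s − 2f) = 670 × (11445.3 − 37) / (11445.3 + 670 − 2 × 37) = 670 × 11408.3 / 12041.3 ≈ 634.779 mm.
Far limit Df = s·(H − f)/(H − s) = 670 × (11445.3 − 37) / (11445.3 − 670) = 670 × 11408.3 / 10775.3 ≈ 709.359 mm.
Depth of field = Df − Dn = 709.359 − 634.779 ≈ 74.580 mm.

74.6 mm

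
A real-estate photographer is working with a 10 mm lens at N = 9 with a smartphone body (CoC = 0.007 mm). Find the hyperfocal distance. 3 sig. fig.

1.60 m

Hyperfocal distance H = f²/(N·c) + f = 10²/(9 × 0.007) + 10 = 100/0.063 + 10 ≈ 1597.3 mm ≈ 1.60 m.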